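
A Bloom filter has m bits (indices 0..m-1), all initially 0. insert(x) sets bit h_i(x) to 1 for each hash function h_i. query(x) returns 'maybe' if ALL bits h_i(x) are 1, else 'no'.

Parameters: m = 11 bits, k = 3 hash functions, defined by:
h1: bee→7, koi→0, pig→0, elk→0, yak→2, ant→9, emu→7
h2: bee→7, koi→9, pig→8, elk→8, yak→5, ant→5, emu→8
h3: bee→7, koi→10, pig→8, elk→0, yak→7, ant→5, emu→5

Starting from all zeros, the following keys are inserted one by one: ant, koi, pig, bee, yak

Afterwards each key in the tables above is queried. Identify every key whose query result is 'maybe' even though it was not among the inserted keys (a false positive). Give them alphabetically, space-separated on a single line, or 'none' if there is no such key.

Answer: elk emu

Derivation:
Start: bits=00000000000
After insert 'ant': sets bits 5 9 -> bits=00000100010
After insert 'koi': sets bits 0 9 10 -> bits=10000100011
After insert 'pig': sets bits 0 8 -> bits=10000100111
After insert 'bee': sets bits 7 -> bits=10000101111
After insert 'yak': sets bits 2 5 7 -> bits=10100101111
Not inserted: elk emu — query each against bits=10100101111:
query elk: checks bit0=1, bit8=1 (all 1) -> maybe => FALSE POSITIVE
query emu: checks bit5=1, bit7=1, bit8=1 (all 1) -> maybe => FALSE POSITIVE
False positives (alphabetical): elk emu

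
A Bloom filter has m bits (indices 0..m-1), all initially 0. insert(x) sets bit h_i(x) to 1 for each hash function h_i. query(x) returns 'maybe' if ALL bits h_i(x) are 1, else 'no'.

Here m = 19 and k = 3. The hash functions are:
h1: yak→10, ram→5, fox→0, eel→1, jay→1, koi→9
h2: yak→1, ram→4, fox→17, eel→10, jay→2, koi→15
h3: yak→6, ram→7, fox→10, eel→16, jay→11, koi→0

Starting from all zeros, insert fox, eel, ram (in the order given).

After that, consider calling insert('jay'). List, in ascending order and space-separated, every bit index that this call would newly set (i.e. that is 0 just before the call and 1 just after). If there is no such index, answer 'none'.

Start: bits=0000000000000000000
After insert 'fox': sets bits 0 10 17 -> bits=1000000000100000010
After insert 'eel': sets bits 1 10 16 -> bits=1100000000100000110
After insert 'ram': sets bits 4 5 7 -> bits=1100110100100000110
insert 'jay' would touch bits 1 2 11; currently bit1=1, bit2=0, bit11=0
Bits that are 0 among those (would change 0->1): 2 11

Answer: 2 11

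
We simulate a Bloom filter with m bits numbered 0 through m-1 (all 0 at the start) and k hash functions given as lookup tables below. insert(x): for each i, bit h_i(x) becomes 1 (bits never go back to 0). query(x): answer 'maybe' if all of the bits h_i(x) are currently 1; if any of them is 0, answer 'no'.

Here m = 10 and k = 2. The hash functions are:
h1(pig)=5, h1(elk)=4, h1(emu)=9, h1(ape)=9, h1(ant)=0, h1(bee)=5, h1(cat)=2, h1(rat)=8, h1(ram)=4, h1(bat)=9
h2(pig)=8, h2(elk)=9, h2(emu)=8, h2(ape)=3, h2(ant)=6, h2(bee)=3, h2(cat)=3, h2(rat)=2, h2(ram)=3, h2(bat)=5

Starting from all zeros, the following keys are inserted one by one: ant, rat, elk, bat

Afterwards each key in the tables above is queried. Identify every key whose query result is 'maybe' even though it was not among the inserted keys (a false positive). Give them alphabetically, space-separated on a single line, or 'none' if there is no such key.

Start: bits=0000000000
After insert 'ant': sets bits 0 6 -> bits=1000001000
After insert 'rat': sets bits 2 8 -> bits=1010001010
After insert 'elk': sets bits 4 9 -> bits=1010101011
After insert 'bat': sets bits 5 9 -> bits=1010111011
Not inserted: ape bee cat emu pig ram — query each against bits=1010111011:
query ape: checks bit3=0, bit9=1 (has a 0) -> no => not a false positive
query bee: checks bit3=0, bit5=1 (has a 0) -> no => not a false positive
query cat: checks bit2=1, bit3=0 (has a 0) -> no => not a false positive
query emu: checks bit8=1, bit9=1 (all 1) -> maybe => FALSE POSITIVE
query pig: checks bit5=1, bit8=1 (all 1) -> maybe => FALSE POSITIVE
query ram: checks bit3=0, bit4=1 (has a 0) -> no => not a false positive
False positives (alphabetical): emu pig

Answer: emu pig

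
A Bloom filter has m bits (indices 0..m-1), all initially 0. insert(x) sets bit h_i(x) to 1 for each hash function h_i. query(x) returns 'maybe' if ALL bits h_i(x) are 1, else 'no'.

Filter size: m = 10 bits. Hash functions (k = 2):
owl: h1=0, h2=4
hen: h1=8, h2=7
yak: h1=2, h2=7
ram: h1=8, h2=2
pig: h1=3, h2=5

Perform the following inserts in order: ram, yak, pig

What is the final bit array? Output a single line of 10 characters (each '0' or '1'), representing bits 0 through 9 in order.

Answer: 0011010110

Derivation:
Start: bits=0000000000
After insert 'ram': sets bits 2 8 -> bits=0010000010
After insert 'yak': sets bits 2 7 -> bits=0010000110
After insert 'pig': sets bits 3 5 -> bits=0011010110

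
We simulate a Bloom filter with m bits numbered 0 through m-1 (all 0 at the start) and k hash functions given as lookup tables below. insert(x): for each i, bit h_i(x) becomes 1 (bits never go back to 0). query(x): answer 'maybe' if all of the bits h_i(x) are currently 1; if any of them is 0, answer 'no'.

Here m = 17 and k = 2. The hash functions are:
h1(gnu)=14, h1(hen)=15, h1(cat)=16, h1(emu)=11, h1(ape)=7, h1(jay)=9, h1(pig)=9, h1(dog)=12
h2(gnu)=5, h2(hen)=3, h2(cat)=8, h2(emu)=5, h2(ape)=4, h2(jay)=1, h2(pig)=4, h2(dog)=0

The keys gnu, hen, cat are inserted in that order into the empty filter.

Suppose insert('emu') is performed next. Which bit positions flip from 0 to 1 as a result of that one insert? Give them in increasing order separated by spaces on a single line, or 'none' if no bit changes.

Answer: 11

Derivation:
Start: bits=00000000000000000
After insert 'gnu': sets bits 5 14 -> bits=00000100000000100
After insert 'hen': sets bits 3 15 -> bits=00010100000000110
After insert 'cat': sets bits 8 16 -> bits=00010100100000111
insert 'emu' would touch bits 5 11; currently bit5=1, bit11=0
Bits that are 0 among those (would change 0->1): 11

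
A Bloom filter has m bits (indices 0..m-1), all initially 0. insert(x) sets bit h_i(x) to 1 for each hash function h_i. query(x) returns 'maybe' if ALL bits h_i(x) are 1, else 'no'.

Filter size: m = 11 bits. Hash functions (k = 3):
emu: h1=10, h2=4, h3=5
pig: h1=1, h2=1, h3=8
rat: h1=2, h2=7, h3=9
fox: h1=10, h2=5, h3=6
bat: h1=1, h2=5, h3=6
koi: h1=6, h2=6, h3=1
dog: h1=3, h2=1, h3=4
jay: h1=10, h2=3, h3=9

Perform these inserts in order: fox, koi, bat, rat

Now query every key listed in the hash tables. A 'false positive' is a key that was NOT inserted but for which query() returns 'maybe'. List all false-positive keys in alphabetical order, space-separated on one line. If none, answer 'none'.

Start: bits=00000000000
After insert 'fox': sets bits 5 6 10 -> bits=00000110001
After insert 'koi': sets bits 1 6 -> bits=01000110001
After insert 'bat': sets bits 1 5 6 -> bits=01000110001
After insert 'rat': sets bits 2 7 9 -> bits=01100111011
Not inserted: dog emu jay pig — query each against bits=01100111011:
query dog: checks bit1=1, bit3=0, bit4=0 (has a 0) -> no => not a false positive
query emu: checks bit4=0, bit5=1, bit10=1 (has a 0) -> no => not a false positive
query jay: checks bit3=0, bit9=1, bit10=1 (has a 0) -> no => not a false positive
query pig: checks bit1=1, bit8=0 (has a 0) -> no => not a false positive
False positives (alphabetical): none

Answer: none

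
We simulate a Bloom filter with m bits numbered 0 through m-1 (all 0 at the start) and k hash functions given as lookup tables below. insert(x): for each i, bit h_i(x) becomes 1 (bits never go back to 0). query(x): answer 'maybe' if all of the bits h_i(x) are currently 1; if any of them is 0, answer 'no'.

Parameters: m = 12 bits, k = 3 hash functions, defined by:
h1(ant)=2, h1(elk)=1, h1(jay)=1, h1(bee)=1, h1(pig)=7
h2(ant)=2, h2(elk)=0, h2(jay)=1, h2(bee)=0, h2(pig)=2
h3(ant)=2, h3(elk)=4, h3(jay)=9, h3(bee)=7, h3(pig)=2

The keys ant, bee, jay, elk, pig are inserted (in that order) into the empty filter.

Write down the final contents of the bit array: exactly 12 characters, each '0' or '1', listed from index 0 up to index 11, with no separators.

Answer: 111010010100

Derivation:
Start: bits=000000000000
After insert 'ant': sets bits 2 -> bits=001000000000
After insert 'bee': sets bits 0 1 7 -> bits=111000010000
After insert 'jay': sets bits 1 9 -> bits=111000010100
After insert 'elk': sets bits 0 1 4 -> bits=111010010100
After insert 'pig': sets bits 2 7 -> bits=111010010100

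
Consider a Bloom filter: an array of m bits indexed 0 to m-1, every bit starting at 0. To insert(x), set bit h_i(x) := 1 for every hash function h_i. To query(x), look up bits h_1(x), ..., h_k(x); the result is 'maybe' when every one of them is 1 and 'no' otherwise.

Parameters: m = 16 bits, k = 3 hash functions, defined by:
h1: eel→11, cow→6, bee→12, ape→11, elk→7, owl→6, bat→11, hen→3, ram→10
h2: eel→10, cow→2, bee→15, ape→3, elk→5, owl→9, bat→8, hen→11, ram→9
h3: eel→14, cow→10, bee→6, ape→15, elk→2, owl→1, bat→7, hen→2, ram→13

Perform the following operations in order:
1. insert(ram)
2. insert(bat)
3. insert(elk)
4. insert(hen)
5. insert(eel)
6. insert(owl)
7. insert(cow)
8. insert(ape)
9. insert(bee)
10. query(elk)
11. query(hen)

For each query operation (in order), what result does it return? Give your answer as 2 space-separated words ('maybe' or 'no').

Answer: maybe maybe

Derivation:
Start: bits=0000000000000000
Op 1: insert ram -> sets bits 9 10 13 -> bits=0000000001100100
Op 2: insert bat -> sets bits 7 8 11 -> bits=0000000111110100
Op 3: insert elk -> sets bits 2 5 7 -> bits=0010010111110100
Op 4: insert hen -> sets bits 2 3 11 -> bits=0011010111110100
Op 5: insert eel -> sets bits 10 11 14 -> bits=0011010111110110
Op 6: insert owl -> sets bits 1 6 9 -> bits=0111011111110110
Op 7: insert cow -> sets bits 2 6 10 -> bits=0111011111110110
Op 8: insert ape -> sets bits 3 11 15 -> bits=0111011111110111
Op 9: insert bee -> sets bits 6 12 15 -> bits=0111011111111111
Op 10: query elk -> checks bit2=1, bit5=1, bit7=1 (all 1) -> maybe
Op 11: query hen -> checks bit2=1, bit3=1, bit11=1 (all 1) -> maybe
Query results in order: maybe maybe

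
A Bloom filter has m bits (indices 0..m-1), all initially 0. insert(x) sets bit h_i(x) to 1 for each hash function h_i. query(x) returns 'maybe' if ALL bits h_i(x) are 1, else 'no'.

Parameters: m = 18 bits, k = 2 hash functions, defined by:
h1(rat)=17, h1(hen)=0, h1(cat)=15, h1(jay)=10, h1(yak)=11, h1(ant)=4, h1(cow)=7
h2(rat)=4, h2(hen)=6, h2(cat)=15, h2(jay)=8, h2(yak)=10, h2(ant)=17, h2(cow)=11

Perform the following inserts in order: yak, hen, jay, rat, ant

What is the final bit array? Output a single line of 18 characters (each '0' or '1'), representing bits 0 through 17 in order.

Start: bits=000000000000000000
After insert 'yak': sets bits 10 11 -> bits=000000000011000000
After insert 'hen': sets bits 0 6 -> bits=100000100011000000
After insert 'jay': sets bits 8 10 -> bits=100000101011000000
After insert 'rat': sets bits 4 17 -> bits=100010101011000001
After insert 'ant': sets bits 4 17 -> bits=100010101011000001

Answer: 100010101011000001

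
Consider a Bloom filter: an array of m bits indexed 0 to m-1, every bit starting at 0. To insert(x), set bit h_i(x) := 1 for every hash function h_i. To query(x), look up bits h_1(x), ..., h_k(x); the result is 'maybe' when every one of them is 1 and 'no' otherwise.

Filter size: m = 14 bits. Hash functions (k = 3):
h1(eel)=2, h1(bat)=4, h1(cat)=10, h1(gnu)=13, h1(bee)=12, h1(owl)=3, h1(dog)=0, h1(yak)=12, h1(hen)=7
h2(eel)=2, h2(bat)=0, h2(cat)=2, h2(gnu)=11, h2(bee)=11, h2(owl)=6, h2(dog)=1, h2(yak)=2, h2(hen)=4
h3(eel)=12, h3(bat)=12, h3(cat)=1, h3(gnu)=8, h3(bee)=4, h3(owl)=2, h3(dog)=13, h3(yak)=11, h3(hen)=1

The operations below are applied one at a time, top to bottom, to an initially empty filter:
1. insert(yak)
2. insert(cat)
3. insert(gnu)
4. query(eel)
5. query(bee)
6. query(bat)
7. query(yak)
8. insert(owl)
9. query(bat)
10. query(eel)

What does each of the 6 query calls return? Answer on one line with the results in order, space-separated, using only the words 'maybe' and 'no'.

Answer: maybe no no maybe no maybe

Derivation:
Start: bits=00000000000000
Op 1: insert yak -> sets bits 2 11 12 -> bits=00100000000110
Op 2: insert cat -> sets bits 1 2 10 -> bits=01100000001110
Op 3: insert gnu -> sets bits 8 11 13 -> bits=01100000101111
Op 4: query eel -> checks bit2=1, bit12=1 (all 1) -> maybe
Op 5: query bee -> checks bit4=0, bit11=1, bit12=1 (has a 0) -> no
Op 6: query bat -> checks bit0=0, bit4=0, bit12=1 (has a 0) -> no
Op 7: query yak -> checks bit2=1, bit11=1, bit12=1 (all 1) -> maybe
Op 8: insert owl -> sets bits 2 3 6 -> bits=01110010101111
Op 9: query bat -> checks bit0=0, bit4=0, bit12=1 (has a 0) -> no
Op 10: query eel -> checks bit2=1, bit12=1 (all 1) -> maybe
Query results in order: maybe no no maybe no maybe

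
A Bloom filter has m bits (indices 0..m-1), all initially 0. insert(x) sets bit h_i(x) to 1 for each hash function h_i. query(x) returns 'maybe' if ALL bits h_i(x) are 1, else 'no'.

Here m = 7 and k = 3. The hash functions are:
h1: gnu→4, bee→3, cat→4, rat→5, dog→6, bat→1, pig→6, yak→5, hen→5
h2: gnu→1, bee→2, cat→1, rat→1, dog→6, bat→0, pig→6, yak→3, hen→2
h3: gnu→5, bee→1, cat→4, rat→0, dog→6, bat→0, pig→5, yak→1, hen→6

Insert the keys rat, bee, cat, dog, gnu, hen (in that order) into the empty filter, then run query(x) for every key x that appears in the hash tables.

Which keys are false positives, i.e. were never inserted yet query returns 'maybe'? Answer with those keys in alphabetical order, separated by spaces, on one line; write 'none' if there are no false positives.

Answer: bat pig yak

Derivation:
Start: bits=0000000
After insert 'rat': sets bits 0 1 5 -> bits=1100010
After insert 'bee': sets bits 1 2 3 -> bits=1111010
After insert 'cat': sets bits 1 4 -> bits=1111110
After insert 'dog': sets bits 6 -> bits=1111111
After insert 'gnu': sets bits 1 4 5 -> bits=1111111
After insert 'hen': sets bits 2 5 6 -> bits=1111111
Not inserted: bat pig yak — query each against bits=1111111:
query bat: checks bit0=1, bit1=1 (all 1) -> maybe => FALSE POSITIVE
query pig: checks bit5=1, bit6=1 (all 1) -> maybe => FALSE POSITIVE
query yak: checks bit1=1, bit3=1, bit5=1 (all 1) -> maybe => FALSE POSITIVE
False positives (alphabetical): bat pig yak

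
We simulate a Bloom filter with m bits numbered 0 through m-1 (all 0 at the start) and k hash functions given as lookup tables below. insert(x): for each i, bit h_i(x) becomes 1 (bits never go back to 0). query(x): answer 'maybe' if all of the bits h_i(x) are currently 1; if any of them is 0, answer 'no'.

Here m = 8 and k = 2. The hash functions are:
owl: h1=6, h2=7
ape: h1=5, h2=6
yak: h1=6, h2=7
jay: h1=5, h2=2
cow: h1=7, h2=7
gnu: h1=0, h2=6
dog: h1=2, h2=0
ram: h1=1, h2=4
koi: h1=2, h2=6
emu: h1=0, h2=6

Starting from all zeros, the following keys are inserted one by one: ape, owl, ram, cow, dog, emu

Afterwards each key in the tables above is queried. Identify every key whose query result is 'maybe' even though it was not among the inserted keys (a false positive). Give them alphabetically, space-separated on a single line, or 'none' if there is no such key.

Answer: gnu jay koi yak

Derivation:
Start: bits=00000000
After insert 'ape': sets bits 5 6 -> bits=00000110
After insert 'owl': sets bits 6 7 -> bits=00000111
After insert 'ram': sets bits 1 4 -> bits=01001111
After insert 'cow': sets bits 7 -> bits=01001111
After insert 'dog': sets bits 0 2 -> bits=11101111
After insert 'emu': sets bits 0 6 -> bits=11101111
Not inserted: gnu jay koi yak — query each against bits=11101111:
query gnu: checks bit0=1, bit6=1 (all 1) -> maybe => FALSE POSITIVE
query jay: checks bit2=1, bit5=1 (all 1) -> maybe => FALSE POSITIVE
query koi: checks bit2=1, bit6=1 (all 1) -> maybe => FALSE POSITIVE
query yak: checks bit6=1, bit7=1 (all 1) -> maybe => FALSE POSITIVE
False positives (alphabetical): gnu jay koi yak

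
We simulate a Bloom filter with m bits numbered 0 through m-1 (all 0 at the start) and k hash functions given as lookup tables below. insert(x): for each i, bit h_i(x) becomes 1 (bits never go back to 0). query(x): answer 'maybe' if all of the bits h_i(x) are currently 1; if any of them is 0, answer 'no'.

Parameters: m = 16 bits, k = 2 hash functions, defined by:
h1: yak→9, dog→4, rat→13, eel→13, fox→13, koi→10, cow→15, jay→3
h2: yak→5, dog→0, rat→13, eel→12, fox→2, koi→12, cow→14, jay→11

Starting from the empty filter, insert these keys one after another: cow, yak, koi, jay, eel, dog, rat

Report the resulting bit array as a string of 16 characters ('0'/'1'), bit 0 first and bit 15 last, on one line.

Answer: 1001110001111111

Derivation:
Start: bits=0000000000000000
After insert 'cow': sets bits 14 15 -> bits=0000000000000011
After insert 'yak': sets bits 5 9 -> bits=0000010001000011
After insert 'koi': sets bits 10 12 -> bits=0000010001101011
After insert 'jay': sets bits 3 11 -> bits=0001010001111011
After insert 'eel': sets bits 12 13 -> bits=0001010001111111
After insert 'dog': sets bits 0 4 -> bits=1001110001111111
After insert 'rat': sets bits 13 -> bits=1001110001111111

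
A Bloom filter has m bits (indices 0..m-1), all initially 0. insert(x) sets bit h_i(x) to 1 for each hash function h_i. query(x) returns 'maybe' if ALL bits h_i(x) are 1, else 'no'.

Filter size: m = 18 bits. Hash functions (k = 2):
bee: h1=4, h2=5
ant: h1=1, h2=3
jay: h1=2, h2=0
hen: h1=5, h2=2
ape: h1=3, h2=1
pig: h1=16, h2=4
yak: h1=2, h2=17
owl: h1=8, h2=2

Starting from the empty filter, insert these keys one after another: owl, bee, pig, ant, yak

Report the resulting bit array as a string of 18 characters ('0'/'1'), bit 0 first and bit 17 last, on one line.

Answer: 011111001000000011

Derivation:
Start: bits=000000000000000000
After insert 'owl': sets bits 2 8 -> bits=001000001000000000
After insert 'bee': sets bits 4 5 -> bits=001011001000000000
After insert 'pig': sets bits 4 16 -> bits=001011001000000010
After insert 'ant': sets bits 1 3 -> bits=011111001000000010
After insert 'yak': sets bits 2 17 -> bits=011111001000000011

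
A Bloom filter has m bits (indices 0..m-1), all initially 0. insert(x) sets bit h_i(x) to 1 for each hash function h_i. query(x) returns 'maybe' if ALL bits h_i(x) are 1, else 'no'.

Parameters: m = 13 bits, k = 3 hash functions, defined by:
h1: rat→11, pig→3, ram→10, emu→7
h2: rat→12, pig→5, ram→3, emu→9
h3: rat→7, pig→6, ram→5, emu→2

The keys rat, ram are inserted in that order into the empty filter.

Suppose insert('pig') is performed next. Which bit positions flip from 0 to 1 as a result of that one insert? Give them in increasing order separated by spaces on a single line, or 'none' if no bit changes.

Start: bits=0000000000000
After insert 'rat': sets bits 7 11 12 -> bits=0000000100011
After insert 'ram': sets bits 3 5 10 -> bits=0001010100111
insert 'pig' would touch bits 3 5 6; currently bit3=1, bit5=1, bit6=0
Bits that are 0 among those (would change 0->1): 6

Answer: 6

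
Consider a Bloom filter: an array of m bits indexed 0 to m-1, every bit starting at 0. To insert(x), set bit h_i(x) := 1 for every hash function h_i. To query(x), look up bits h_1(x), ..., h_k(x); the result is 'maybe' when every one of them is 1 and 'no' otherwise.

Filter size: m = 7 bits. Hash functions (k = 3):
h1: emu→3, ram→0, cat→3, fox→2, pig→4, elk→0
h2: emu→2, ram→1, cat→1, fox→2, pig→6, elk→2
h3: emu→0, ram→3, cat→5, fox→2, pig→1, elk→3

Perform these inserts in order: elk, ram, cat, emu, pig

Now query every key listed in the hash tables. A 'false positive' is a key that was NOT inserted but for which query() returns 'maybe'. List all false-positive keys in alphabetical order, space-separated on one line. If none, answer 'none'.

Answer: fox

Derivation:
Start: bits=0000000
After insert 'elk': sets bits 0 2 3 -> bits=1011000
After insert 'ram': sets bits 0 1 3 -> bits=1111000
After insert 'cat': sets bits 1 3 5 -> bits=1111010
After insert 'emu': sets bits 0 2 3 -> bits=1111010
After insert 'pig': sets bits 1 4 6 -> bits=1111111
Not inserted: fox — query each against bits=1111111:
query fox: checks bit2=1 (all 1) -> maybe => FALSE POSITIVE
False positives (alphabetical): fox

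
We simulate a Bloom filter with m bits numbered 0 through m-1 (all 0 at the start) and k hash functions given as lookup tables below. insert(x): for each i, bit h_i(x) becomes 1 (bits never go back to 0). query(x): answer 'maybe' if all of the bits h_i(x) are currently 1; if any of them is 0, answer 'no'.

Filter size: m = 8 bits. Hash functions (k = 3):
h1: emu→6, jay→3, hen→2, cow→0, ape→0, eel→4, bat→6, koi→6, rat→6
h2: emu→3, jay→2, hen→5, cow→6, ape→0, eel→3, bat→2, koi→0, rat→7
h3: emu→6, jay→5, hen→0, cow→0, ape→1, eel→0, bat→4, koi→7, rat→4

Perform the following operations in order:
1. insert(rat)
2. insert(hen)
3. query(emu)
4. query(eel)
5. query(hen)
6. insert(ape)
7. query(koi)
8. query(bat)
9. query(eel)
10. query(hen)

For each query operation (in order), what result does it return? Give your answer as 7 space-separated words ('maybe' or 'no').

Answer: no no maybe maybe maybe no maybe

Derivation:
Start: bits=00000000
Op 1: insert rat -> sets bits 4 6 7 -> bits=00001011
Op 2: insert hen -> sets bits 0 2 5 -> bits=10101111
Op 3: query emu -> checks bit3=0, bit6=1 (has a 0) -> no
Op 4: query eel -> checks bit0=1, bit3=0, bit4=1 (has a 0) -> no
Op 5: query hen -> checks bit0=1, bit2=1, bit5=1 (all 1) -> maybe
Op 6: insert ape -> sets bits 0 1 -> bits=11101111
Op 7: query koi -> checks bit0=1, bit6=1, bit7=1 (all 1) -> maybe
Op 8: query bat -> checks bit2=1, bit4=1, bit6=1 (all 1) -> maybe
Op 9: query eel -> checks bit0=1, bit3=0, bit4=1 (has a 0) -> no
Op 10: query hen -> checks bit0=1, bit2=1, bit5=1 (all 1) -> maybe
Query results in order: no no maybe maybe maybe no maybe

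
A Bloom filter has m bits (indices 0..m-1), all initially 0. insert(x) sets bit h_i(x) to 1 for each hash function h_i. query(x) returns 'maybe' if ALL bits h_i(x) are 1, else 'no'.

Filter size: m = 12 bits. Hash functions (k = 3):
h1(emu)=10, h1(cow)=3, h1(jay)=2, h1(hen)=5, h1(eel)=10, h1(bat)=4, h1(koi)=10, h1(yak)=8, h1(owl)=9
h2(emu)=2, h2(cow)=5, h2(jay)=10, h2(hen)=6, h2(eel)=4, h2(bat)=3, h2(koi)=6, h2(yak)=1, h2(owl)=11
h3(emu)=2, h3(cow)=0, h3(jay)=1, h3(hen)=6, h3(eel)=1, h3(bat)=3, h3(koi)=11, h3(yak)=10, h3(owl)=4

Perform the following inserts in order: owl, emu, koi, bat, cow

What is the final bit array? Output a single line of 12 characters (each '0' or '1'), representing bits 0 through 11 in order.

Answer: 101111100111

Derivation:
Start: bits=000000000000
After insert 'owl': sets bits 4 9 11 -> bits=000010000101
After insert 'emu': sets bits 2 10 -> bits=001010000111
After insert 'koi': sets bits 6 10 11 -> bits=001010100111
After insert 'bat': sets bits 3 4 -> bits=001110100111
After insert 'cow': sets bits 0 3 5 -> bits=101111100111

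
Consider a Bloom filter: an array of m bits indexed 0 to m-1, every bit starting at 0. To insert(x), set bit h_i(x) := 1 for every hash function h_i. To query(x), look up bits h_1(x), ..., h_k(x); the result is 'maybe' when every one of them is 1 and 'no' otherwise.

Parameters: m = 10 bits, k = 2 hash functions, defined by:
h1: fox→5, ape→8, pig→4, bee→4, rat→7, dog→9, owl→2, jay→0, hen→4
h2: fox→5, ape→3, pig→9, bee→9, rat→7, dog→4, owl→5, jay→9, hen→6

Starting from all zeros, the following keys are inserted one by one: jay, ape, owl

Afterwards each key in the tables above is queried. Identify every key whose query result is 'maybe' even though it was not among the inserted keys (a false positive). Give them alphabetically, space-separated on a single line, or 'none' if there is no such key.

Start: bits=0000000000
After insert 'jay': sets bits 0 9 -> bits=1000000001
After insert 'ape': sets bits 3 8 -> bits=1001000011
After insert 'owl': sets bits 2 5 -> bits=1011010011
Not inserted: bee dog fox hen pig rat — query each against bits=1011010011:
query bee: checks bit4=0, bit9=1 (has a 0) -> no => not a false positive
query dog: checks bit4=0, bit9=1 (has a 0) -> no => not a false positive
query fox: checks bit5=1 (all 1) -> maybe => FALSE POSITIVE
query hen: checks bit4=0, bit6=0 (has a 0) -> no => not a false positive
query pig: checks bit4=0, bit9=1 (has a 0) -> no => not a false positive
query rat: checks bit7=0 (has a 0) -> no => not a false positive
False positives (alphabetical): fox

Answer: fox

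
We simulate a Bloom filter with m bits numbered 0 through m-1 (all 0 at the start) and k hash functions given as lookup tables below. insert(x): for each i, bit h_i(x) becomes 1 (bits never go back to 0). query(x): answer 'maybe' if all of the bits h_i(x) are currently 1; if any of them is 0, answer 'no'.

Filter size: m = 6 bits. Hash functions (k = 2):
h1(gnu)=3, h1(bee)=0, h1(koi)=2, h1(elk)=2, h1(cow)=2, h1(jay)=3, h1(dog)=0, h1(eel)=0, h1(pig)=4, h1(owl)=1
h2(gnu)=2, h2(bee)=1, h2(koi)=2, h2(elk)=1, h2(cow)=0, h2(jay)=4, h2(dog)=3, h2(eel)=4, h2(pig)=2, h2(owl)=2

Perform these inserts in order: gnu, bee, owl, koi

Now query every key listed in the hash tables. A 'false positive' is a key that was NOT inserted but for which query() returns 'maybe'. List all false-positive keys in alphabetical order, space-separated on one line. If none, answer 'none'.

Answer: cow dog elk

Derivation:
Start: bits=000000
After insert 'gnu': sets bits 2 3 -> bits=001100
After insert 'bee': sets bits 0 1 -> bits=111100
After insert 'owl': sets bits 1 2 -> bits=111100
After insert 'koi': sets bits 2 -> bits=111100
Not inserted: cow dog eel elk jay pig — query each against bits=111100:
query cow: checks bit0=1, bit2=1 (all 1) -> maybe => FALSE POSITIVE
query dog: checks bit0=1, bit3=1 (all 1) -> maybe => FALSE POSITIVE
query eel: checks bit0=1, bit4=0 (has a 0) -> no => not a false positive
query elk: checks bit1=1, bit2=1 (all 1) -> maybe => FALSE POSITIVE
query jay: checks bit3=1, bit4=0 (has a 0) -> no => not a false positive
query pig: checks bit2=1, bit4=0 (has a 0) -> no => not a false positive
False positives (alphabetical): cow dog elk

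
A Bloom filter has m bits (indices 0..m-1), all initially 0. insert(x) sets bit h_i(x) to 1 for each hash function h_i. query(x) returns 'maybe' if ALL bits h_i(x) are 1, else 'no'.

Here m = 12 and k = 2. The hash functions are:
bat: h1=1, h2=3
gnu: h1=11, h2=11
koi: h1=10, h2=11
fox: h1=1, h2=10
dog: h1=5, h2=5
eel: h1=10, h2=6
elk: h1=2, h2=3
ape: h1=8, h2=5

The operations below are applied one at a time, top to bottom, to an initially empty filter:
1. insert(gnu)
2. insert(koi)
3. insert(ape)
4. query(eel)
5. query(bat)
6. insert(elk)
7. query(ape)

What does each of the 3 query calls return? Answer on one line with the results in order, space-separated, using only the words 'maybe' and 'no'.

Answer: no no maybe

Derivation:
Start: bits=000000000000
Op 1: insert gnu -> sets bits 11 -> bits=000000000001
Op 2: insert koi -> sets bits 10 11 -> bits=000000000011
Op 3: insert ape -> sets bits 5 8 -> bits=000001001011
Op 4: query eel -> checks bit6=0, bit10=1 (has a 0) -> no
Op 5: query bat -> checks bit1=0, bit3=0 (has a 0) -> no
Op 6: insert elk -> sets bits 2 3 -> bits=001101001011
Op 7: query ape -> checks bit5=1, bit8=1 (all 1) -> maybe
Query results in order: no no maybe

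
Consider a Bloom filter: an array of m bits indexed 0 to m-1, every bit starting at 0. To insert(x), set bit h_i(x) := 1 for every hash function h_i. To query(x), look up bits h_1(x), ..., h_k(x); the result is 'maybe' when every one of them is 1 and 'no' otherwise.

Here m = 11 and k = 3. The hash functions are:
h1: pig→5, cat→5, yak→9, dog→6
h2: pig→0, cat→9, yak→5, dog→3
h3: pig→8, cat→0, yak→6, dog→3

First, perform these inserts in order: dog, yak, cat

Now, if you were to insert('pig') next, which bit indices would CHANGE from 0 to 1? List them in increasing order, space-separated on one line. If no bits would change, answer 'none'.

Answer: 8

Derivation:
Start: bits=00000000000
After insert 'dog': sets bits 3 6 -> bits=00010010000
After insert 'yak': sets bits 5 6 9 -> bits=00010110010
After insert 'cat': sets bits 0 5 9 -> bits=10010110010
insert 'pig' would touch bits 0 5 8; currently bit0=1, bit5=1, bit8=0
Bits that are 0 among those (would change 0->1): 8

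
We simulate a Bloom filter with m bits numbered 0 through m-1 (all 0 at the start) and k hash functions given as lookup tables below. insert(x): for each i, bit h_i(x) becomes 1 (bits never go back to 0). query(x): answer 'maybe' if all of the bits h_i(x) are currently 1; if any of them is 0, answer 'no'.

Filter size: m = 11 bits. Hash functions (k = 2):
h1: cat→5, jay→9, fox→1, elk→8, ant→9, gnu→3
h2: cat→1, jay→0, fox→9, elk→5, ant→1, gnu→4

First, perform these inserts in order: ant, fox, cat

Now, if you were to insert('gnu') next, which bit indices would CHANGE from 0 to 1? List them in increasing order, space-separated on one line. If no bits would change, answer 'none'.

Start: bits=00000000000
After insert 'ant': sets bits 1 9 -> bits=01000000010
After insert 'fox': sets bits 1 9 -> bits=01000000010
After insert 'cat': sets bits 1 5 -> bits=01000100010
insert 'gnu' would touch bits 3 4; currently bit3=0, bit4=0
Bits that are 0 among those (would change 0->1): 3 4

Answer: 3 4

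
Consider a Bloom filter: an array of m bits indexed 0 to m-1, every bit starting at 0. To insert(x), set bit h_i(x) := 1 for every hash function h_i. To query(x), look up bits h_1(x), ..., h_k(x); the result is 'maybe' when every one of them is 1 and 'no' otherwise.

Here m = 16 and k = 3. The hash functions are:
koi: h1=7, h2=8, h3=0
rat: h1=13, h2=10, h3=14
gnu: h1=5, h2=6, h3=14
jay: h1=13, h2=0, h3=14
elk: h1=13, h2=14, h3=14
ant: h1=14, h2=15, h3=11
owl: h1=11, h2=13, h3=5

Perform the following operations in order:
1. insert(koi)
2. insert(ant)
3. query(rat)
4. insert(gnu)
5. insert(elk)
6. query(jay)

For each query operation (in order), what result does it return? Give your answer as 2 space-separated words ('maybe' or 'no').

Start: bits=0000000000000000
Op 1: insert koi -> sets bits 0 7 8 -> bits=1000000110000000
Op 2: insert ant -> sets bits 11 14 15 -> bits=1000000110010011
Op 3: query rat -> checks bit10=0, bit13=0, bit14=1 (has a 0) -> no
Op 4: insert gnu -> sets bits 5 6 14 -> bits=1000011110010011
Op 5: insert elk -> sets bits 13 14 -> bits=1000011110010111
Op 6: query jay -> checks bit0=1, bit13=1, bit14=1 (all 1) -> maybe
Query results in order: no maybe

Answer: no maybe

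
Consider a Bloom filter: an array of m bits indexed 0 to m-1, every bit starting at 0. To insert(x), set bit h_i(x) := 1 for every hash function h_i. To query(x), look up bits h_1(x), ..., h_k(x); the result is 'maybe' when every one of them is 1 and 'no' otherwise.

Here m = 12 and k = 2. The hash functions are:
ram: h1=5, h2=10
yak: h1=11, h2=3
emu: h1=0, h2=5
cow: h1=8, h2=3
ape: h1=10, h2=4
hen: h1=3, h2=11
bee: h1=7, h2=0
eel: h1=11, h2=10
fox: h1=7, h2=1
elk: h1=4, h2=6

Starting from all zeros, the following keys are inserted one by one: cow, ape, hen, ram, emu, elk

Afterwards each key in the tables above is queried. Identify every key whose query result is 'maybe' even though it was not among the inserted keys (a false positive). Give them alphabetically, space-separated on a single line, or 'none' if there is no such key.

Answer: eel yak

Derivation:
Start: bits=000000000000
After insert 'cow': sets bits 3 8 -> bits=000100001000
After insert 'ape': sets bits 4 10 -> bits=000110001010
After insert 'hen': sets bits 3 11 -> bits=000110001011
After insert 'ram': sets bits 5 10 -> bits=000111001011
After insert 'emu': sets bits 0 5 -> bits=100111001011
After insert 'elk': sets bits 4 6 -> bits=100111101011
Not inserted: bee eel fox yak — query each against bits=100111101011:
query bee: checks bit0=1, bit7=0 (has a 0) -> no => not a false positive
query eel: checks bit10=1, bit11=1 (all 1) -> maybe => FALSE POSITIVE
query fox: checks bit1=0, bit7=0 (has a 0) -> no => not a false positive
query yak: checks bit3=1, bit11=1 (all 1) -> maybe => FALSE POSITIVE
False positives (alphabetical): eel yak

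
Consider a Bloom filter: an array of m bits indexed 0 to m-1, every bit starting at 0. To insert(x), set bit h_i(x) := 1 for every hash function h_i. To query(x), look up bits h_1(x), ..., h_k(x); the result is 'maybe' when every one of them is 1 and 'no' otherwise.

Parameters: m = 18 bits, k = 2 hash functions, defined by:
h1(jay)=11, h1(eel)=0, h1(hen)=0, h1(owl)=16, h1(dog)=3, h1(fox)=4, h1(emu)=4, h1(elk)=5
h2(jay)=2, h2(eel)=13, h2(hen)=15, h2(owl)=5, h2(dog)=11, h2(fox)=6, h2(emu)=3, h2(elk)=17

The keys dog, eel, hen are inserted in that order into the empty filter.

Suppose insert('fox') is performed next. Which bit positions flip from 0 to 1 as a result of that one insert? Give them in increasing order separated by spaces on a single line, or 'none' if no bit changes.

Answer: 4 6

Derivation:
Start: bits=000000000000000000
After insert 'dog': sets bits 3 11 -> bits=000100000001000000
After insert 'eel': sets bits 0 13 -> bits=100100000001010000
After insert 'hen': sets bits 0 15 -> bits=100100000001010100
insert 'fox' would touch bits 4 6; currently bit4=0, bit6=0
Bits that are 0 among those (would change 0->1): 4 6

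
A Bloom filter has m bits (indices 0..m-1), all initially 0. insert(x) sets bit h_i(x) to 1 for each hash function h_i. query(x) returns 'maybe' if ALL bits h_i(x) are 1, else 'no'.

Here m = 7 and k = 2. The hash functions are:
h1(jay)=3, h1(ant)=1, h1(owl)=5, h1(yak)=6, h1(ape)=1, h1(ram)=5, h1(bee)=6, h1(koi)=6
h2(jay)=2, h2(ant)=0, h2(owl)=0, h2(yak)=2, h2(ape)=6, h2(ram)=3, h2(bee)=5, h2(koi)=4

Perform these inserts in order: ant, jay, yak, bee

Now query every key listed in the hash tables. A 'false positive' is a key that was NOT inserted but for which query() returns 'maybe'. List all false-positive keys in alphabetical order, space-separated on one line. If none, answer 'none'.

Start: bits=0000000
After insert 'ant': sets bits 0 1 -> bits=1100000
After insert 'jay': sets bits 2 3 -> bits=1111000
After insert 'yak': sets bits 2 6 -> bits=1111001
After insert 'bee': sets bits 5 6 -> bits=1111011
Not inserted: ape koi owl ram — query each against bits=1111011:
query ape: checks bit1=1, bit6=1 (all 1) -> maybe => FALSE POSITIVE
query koi: checks bit4=0, bit6=1 (has a 0) -> no => not a false positive
query owl: checks bit0=1, bit5=1 (all 1) -> maybe => FALSE POSITIVE
query ram: checks bit3=1, bit5=1 (all 1) -> maybe => FALSE POSITIVE
False positives (alphabetical): ape owl ram

Answer: ape owl ram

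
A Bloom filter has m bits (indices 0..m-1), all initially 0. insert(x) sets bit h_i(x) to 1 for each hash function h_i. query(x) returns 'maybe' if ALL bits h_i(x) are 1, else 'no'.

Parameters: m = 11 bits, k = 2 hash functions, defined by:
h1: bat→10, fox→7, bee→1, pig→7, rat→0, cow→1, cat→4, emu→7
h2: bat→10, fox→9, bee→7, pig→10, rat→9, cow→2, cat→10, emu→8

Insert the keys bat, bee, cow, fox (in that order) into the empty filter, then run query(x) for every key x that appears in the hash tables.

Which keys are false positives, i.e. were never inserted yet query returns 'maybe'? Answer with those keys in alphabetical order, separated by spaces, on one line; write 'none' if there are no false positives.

Answer: pig

Derivation:
Start: bits=00000000000
After insert 'bat': sets bits 10 -> bits=00000000001
After insert 'bee': sets bits 1 7 -> bits=01000001001
After insert 'cow': sets bits 1 2 -> bits=01100001001
After insert 'fox': sets bits 7 9 -> bits=01100001011
Not inserted: cat emu pig rat — query each against bits=01100001011:
query cat: checks bit4=0, bit10=1 (has a 0) -> no => not a false positive
query emu: checks bit7=1, bit8=0 (has a 0) -> no => not a false positive
query pig: checks bit7=1, bit10=1 (all 1) -> maybe => FALSE POSITIVE
query rat: checks bit0=0, bit9=1 (has a 0) -> no => not a false positive
False positives (alphabetical): pig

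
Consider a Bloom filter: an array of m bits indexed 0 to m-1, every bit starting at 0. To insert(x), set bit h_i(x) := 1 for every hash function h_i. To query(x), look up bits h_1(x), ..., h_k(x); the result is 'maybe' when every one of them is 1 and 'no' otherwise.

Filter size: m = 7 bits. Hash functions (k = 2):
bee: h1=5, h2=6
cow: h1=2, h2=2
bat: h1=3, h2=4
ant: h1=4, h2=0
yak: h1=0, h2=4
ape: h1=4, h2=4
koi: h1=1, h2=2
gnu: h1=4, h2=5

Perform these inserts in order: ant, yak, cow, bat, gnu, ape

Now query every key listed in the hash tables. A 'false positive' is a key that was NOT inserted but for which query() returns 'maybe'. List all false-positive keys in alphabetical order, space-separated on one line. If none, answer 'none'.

Answer: none

Derivation:
Start: bits=0000000
After insert 'ant': sets bits 0 4 -> bits=1000100
After insert 'yak': sets bits 0 4 -> bits=1000100
After insert 'cow': sets bits 2 -> bits=1010100
After insert 'bat': sets bits 3 4 -> bits=1011100
After insert 'gnu': sets bits 4 5 -> bits=1011110
After insert 'ape': sets bits 4 -> bits=1011110
Not inserted: bee koi — query each against bits=1011110:
query bee: checks bit5=1, bit6=0 (has a 0) -> no => not a false positive
query koi: checks bit1=0, bit2=1 (has a 0) -> no => not a false positive
False positives (alphabetical): none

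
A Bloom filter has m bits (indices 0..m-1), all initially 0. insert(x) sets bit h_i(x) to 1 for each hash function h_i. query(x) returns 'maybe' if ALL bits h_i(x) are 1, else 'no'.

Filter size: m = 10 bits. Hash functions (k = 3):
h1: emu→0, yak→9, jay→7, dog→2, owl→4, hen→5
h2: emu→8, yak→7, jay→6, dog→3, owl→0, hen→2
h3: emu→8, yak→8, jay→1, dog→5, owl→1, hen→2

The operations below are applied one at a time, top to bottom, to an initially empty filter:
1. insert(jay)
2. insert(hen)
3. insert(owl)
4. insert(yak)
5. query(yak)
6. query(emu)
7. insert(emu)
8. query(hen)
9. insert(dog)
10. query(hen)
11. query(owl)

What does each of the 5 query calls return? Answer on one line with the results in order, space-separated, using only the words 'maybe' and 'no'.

Answer: maybe maybe maybe maybe maybe

Derivation:
Start: bits=0000000000
Op 1: insert jay -> sets bits 1 6 7 -> bits=0100001100
Op 2: insert hen -> sets bits 2 5 -> bits=0110011100
Op 3: insert owl -> sets bits 0 1 4 -> bits=1110111100
Op 4: insert yak -> sets bits 7 8 9 -> bits=1110111111
Op 5: query yak -> checks bit7=1, bit8=1, bit9=1 (all 1) -> maybe
Op 6: query emu -> checks bit0=1, bit8=1 (all 1) -> maybe
Op 7: insert emu -> sets bits 0 8 -> bits=1110111111
Op 8: query hen -> checks bit2=1, bit5=1 (all 1) -> maybe
Op 9: insert dog -> sets bits 2 3 5 -> bits=1111111111
Op 10: query hen -> checks bit2=1, bit5=1 (all 1) -> maybe
Op 11: query owl -> checks bit0=1, bit1=1, bit4=1 (all 1) -> maybe
Query results in order: maybe maybe maybe maybe maybe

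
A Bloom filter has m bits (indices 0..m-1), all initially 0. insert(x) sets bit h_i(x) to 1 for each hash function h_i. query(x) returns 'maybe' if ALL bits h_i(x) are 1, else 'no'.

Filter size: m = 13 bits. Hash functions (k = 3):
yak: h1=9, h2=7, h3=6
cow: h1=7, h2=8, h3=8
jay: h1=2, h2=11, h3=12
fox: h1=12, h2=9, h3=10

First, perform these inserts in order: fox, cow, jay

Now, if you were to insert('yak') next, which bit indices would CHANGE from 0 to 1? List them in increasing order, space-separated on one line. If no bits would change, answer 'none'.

Start: bits=0000000000000
After insert 'fox': sets bits 9 10 12 -> bits=0000000001101
After insert 'cow': sets bits 7 8 -> bits=0000000111101
After insert 'jay': sets bits 2 11 12 -> bits=0010000111111
insert 'yak' would touch bits 6 7 9; currently bit6=0, bit7=1, bit9=1
Bits that are 0 among those (would change 0->1): 6

Answer: 6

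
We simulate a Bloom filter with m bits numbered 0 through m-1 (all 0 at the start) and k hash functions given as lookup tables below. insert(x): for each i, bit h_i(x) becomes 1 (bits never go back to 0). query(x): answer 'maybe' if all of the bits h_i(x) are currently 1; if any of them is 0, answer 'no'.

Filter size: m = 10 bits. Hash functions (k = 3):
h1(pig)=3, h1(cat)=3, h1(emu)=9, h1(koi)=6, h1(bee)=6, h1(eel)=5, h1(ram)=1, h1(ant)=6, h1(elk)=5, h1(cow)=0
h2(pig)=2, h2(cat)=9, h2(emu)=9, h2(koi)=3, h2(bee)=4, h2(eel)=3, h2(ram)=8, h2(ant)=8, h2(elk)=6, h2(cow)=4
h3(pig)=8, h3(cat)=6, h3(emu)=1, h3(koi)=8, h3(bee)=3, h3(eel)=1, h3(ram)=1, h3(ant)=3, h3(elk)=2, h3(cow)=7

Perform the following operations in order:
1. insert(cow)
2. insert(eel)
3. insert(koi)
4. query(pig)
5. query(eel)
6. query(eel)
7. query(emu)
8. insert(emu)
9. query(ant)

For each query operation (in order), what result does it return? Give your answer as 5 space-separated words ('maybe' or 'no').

Start: bits=0000000000
Op 1: insert cow -> sets bits 0 4 7 -> bits=1000100100
Op 2: insert eel -> sets bits 1 3 5 -> bits=1101110100
Op 3: insert koi -> sets bits 3 6 8 -> bits=1101111110
Op 4: query pig -> checks bit2=0, bit3=1, bit8=1 (has a 0) -> no
Op 5: query eel -> checks bit1=1, bit3=1, bit5=1 (all 1) -> maybe
Op 6: query eel -> checks bit1=1, bit3=1, bit5=1 (all 1) -> maybe
Op 7: query emu -> checks bit1=1, bit9=0 (has a 0) -> no
Op 8: insert emu -> sets bits 1 9 -> bits=1101111111
Op 9: query ant -> checks bit3=1, bit6=1, bit8=1 (all 1) -> maybe
Query results in order: no maybe maybe no maybe

Answer: no maybe maybe no maybe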